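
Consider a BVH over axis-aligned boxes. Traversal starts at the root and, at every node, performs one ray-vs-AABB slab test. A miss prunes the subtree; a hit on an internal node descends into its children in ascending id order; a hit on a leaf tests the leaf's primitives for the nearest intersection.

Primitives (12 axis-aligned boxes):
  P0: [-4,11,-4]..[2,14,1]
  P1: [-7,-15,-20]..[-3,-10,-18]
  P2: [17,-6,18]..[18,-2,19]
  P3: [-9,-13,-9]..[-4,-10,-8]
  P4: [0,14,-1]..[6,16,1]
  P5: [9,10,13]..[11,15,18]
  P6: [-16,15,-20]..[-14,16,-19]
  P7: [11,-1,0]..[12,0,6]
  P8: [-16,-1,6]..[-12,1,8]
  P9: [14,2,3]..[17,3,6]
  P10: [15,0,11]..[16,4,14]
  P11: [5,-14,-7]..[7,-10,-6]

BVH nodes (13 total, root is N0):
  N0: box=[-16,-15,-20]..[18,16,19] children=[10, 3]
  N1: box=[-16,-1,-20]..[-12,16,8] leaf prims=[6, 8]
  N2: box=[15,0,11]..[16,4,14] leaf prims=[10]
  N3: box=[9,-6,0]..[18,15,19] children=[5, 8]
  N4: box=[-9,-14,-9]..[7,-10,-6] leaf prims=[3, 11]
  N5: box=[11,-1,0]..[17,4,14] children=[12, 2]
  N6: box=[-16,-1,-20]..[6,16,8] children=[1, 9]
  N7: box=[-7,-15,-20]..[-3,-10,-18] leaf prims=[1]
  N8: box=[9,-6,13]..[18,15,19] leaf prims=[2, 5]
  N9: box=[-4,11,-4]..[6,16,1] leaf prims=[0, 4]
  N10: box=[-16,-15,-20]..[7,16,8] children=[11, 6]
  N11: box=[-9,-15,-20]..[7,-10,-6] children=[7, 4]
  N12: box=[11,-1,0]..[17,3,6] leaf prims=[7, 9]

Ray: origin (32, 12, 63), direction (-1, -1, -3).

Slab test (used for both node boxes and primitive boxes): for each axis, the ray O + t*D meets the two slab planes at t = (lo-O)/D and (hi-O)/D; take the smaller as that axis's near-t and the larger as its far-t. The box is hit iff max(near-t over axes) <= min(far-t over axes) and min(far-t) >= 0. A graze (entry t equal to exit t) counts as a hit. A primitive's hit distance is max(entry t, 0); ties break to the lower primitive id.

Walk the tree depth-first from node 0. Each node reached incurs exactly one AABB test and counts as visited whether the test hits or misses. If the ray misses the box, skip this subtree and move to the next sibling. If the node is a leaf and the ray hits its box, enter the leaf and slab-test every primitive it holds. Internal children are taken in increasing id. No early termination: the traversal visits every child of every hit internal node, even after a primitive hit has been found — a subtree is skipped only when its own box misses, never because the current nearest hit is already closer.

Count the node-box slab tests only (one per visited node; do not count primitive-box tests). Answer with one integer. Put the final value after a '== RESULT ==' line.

Traverse from the root:
N0 x:[14,48] y:[-4,27] z:[44/3,83/3] -> hit [44/3,27], descend [3, 10]
  N3 x:[14,23] y:[-3,18] z:[44/3,21] -> hit [44/3,18], descend [5, 8]
    N5 x:[15,21] y:[8,13] z:[49/3,21] -> miss, prune
    N8 x:[14,23] y:[-3,18] z:[44/3,50/3] -> hit [44/3,50/3] leaf, test {P2@t=44/3, P5(miss)}
  N10 x:[25,48] y:[-4,27] z:[55/3,83/3] -> hit [25,27], descend [6, 11]
    N6 x:[26,48] y:[-4,13] z:[55/3,83/3] -> miss, prune
    N11 x:[25,41] y:[22,27] z:[23,83/3] -> hit [25,27], descend [4, 7]
      N4 x:[25,41] y:[22,26] z:[23,24] -> miss, prune
      N7 x:[35,39] y:[22,27] z:[27,83/3] -> miss, prune

Visited [0, 3, 5, 8, 10, 6, 11, 4, 7]. Tests: 9 box, 1 leaf. Nearest: P2.

== RESULT ==
9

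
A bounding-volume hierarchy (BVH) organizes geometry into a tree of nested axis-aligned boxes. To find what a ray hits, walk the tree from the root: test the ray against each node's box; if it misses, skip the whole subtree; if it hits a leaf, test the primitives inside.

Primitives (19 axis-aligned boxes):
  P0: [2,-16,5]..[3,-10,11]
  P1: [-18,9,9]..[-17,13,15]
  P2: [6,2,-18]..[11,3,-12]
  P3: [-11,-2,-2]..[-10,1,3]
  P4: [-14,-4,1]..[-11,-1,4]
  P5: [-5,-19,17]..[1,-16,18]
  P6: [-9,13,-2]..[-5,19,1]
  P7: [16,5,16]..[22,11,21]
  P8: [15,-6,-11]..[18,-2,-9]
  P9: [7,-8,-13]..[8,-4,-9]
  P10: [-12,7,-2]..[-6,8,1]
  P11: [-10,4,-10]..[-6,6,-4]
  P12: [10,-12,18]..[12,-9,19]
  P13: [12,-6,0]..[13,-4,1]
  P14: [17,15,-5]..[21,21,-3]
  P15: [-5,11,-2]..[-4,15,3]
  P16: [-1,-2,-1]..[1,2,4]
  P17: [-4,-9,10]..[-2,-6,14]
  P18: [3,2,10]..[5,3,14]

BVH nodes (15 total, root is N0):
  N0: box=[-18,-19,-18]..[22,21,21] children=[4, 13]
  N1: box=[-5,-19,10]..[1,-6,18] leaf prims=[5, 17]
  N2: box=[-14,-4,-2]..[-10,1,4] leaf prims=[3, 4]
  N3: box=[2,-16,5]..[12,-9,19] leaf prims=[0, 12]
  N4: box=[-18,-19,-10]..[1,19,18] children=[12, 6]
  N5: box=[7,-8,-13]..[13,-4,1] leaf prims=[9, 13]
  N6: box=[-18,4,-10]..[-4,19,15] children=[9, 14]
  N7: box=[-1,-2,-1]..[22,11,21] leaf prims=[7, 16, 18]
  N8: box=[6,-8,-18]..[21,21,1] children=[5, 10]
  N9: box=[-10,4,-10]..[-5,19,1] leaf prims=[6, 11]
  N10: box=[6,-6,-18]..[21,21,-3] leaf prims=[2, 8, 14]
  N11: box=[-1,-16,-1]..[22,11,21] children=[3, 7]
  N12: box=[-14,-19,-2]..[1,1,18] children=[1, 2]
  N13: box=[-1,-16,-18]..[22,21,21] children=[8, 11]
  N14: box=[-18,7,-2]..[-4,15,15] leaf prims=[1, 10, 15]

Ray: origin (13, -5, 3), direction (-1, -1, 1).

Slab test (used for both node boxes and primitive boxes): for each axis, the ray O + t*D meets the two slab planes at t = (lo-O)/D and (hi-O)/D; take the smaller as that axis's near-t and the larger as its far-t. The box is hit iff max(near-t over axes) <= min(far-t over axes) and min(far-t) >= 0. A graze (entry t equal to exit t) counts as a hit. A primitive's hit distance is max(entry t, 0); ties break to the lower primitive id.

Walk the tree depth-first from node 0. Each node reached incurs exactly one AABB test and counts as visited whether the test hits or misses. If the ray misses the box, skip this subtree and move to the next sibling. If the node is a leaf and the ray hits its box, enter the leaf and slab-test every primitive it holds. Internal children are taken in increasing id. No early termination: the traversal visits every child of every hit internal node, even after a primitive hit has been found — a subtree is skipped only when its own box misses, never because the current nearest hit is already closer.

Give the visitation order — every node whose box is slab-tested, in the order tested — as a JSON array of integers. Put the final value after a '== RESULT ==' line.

Walk:
N0 x:[-9,31] y:[-26,14] z:[-21,18] -> hit [-9,14], descend [4, 13]
  N4 x:[12,31] y:[-24,14] z:[-13,15] -> hit [12,14], descend [6, 12]
    N6 x:[17,31] y:[-24,-9] z:[-13,12] -> miss, prune
    N12 x:[12,27] y:[-6,14] z:[-5,15] -> hit [12,14], descend [1, 2]
      N1 x:[12,18] y:[1,14] z:[7,15] -> hit [12,14] leaf, test {P5@t=14, P17(miss)}
      N2 x:[23,27] y:[-6,-1] z:[-5,1] -> miss, prune
  N13 x:[-9,14] y:[-26,11] z:[-21,18] -> hit [-9,11], descend [8, 11]
    N8 x:[-8,7] y:[-26,3] z:[-21,-2] -> miss, prune
    N11 x:[-9,14] y:[-16,11] z:[-4,18] -> hit [-4,11], descend [3, 7]
      N3 x:[1,11] y:[4,11] z:[2,16] -> hit [4,11] leaf, test {P0(miss), P12(miss)}
      N7 x:[-9,14] y:[-16,-3] z:[-4,18] -> miss, prune

11 AABB tests over nodes [0, 4, 6, 12, 1, 2, 13, 8, 11, 3, 7]; 2 leaves entered; closest P5.

== RESULT ==
[0, 4, 6, 12, 1, 2, 13, 8, 11, 3, 7]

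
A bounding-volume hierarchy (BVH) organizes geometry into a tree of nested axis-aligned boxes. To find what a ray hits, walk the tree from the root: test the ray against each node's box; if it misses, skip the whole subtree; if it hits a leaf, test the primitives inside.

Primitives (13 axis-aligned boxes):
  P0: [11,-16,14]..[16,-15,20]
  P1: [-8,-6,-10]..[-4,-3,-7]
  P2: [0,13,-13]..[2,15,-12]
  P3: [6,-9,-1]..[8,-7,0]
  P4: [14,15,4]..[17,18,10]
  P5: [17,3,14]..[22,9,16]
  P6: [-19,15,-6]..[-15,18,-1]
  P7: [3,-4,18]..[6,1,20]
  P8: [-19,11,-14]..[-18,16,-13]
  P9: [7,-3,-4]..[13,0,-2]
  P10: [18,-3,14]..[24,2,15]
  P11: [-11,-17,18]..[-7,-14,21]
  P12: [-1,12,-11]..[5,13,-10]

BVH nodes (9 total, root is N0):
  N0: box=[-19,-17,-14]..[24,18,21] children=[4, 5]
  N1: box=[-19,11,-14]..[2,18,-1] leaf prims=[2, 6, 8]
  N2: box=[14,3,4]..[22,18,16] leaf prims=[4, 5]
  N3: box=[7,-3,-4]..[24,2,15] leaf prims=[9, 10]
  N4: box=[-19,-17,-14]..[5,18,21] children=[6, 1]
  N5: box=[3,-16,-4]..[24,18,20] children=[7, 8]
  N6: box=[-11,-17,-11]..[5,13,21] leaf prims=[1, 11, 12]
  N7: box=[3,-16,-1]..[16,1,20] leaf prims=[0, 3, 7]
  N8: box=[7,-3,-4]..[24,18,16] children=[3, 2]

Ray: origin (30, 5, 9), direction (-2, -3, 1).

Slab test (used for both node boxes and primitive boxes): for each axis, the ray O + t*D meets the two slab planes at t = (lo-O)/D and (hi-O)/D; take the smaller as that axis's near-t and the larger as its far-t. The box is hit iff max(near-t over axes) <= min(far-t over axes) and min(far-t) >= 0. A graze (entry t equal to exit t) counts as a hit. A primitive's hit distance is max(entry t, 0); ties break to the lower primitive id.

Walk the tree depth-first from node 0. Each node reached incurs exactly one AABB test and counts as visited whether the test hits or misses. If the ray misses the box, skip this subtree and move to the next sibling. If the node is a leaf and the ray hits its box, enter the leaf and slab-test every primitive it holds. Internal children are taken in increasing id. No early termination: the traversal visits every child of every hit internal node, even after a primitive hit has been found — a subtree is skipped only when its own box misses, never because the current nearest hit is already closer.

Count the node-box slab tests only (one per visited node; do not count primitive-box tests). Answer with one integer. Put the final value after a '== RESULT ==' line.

Walk:
N0 x:[3,49/2] y:[-13/3,22/3] z:[-23,12] -> hit [3,22/3], descend [4, 5]
  N4 x:[25/2,49/2] y:[-13/3,22/3] z:[-23,12] -> miss, prune
  N5 x:[3,27/2] y:[-13/3,7] z:[-13,11] -> hit [3,7], descend [7, 8]
    N7 x:[7,27/2] y:[4/3,7] z:[-10,11] -> hit [7,7] leaf, test {P0@t=7, P3(miss), P7(miss)}
    N8 x:[3,23/2] y:[-13/3,8/3] z:[-13,7] -> miss, prune

Visited [0, 4, 5, 7, 8]. Tests: 5 box, 1 leaf. Nearest: P0.

== RESULT ==
5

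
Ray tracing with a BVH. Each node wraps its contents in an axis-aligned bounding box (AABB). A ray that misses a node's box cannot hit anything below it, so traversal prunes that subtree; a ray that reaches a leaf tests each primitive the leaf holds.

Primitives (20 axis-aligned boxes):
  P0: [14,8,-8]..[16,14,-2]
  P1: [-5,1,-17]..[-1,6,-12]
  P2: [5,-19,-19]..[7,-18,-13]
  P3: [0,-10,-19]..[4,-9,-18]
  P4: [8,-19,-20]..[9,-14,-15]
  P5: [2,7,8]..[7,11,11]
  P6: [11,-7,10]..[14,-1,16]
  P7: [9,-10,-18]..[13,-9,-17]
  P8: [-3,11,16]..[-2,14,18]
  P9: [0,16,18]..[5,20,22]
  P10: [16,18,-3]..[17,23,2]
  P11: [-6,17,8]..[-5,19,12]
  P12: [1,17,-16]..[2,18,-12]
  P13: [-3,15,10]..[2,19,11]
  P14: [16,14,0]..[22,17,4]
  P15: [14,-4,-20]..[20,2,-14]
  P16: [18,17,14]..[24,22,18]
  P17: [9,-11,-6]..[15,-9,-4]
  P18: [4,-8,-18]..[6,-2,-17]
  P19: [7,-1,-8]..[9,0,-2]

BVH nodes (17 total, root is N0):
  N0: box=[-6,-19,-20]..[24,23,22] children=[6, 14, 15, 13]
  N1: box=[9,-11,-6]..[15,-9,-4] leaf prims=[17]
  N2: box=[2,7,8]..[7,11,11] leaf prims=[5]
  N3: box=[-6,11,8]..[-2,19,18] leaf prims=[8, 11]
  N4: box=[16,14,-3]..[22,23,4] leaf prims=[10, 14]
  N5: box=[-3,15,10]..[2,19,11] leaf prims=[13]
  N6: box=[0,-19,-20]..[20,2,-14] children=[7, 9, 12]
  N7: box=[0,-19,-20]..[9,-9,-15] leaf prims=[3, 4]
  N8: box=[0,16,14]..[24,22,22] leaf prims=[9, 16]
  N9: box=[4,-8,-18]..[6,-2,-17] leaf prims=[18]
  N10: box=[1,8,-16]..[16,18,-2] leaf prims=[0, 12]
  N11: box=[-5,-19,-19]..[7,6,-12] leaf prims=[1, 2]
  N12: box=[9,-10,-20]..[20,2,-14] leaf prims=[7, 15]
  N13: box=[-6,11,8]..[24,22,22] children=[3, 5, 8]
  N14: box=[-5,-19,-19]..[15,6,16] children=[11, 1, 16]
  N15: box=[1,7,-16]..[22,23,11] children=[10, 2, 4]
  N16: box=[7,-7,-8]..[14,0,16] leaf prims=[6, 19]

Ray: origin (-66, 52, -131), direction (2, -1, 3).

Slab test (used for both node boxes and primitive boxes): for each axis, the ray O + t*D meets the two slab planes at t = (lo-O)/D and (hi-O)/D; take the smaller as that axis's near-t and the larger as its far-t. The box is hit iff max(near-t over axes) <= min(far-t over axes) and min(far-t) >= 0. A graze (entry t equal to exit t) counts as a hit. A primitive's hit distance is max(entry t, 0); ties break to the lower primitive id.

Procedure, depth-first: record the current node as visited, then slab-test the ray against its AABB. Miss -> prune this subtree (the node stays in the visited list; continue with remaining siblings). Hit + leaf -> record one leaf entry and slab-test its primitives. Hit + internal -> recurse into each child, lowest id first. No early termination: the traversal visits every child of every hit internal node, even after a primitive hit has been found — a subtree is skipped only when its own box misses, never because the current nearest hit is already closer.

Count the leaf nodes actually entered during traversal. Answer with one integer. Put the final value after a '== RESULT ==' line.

Trace the traversal:
N0 x:[30,45] y:[29,71] z:[37,51] -> hit [37,45], descend [6, 13, 14, 15]
  N6 x:[33,43] y:[50,71] z:[37,39] -> miss, prune
  N13 x:[30,45] y:[30,41] z:[139/3,51] -> miss, prune
  N14 x:[61/2,81/2] y:[46,71] z:[112/3,49] -> miss, prune
  N15 x:[67/2,44] y:[29,45] z:[115/3,142/3] -> hit [115/3,44], descend [2, 4, 10]
    N2 x:[34,73/2] y:[41,45] z:[139/3,142/3] -> miss, prune
    N4 x:[41,44] y:[29,38] z:[128/3,45] -> miss, prune
    N10 x:[67/2,41] y:[34,44] z:[115/3,43] -> hit [115/3,41] leaf, test {P0@t=41, P12(miss)}

Visited [0, 6, 13, 14, 15, 2, 4, 10]. Tests: 8 box, 1 leaf. Nearest: P0.

== RESULT ==
1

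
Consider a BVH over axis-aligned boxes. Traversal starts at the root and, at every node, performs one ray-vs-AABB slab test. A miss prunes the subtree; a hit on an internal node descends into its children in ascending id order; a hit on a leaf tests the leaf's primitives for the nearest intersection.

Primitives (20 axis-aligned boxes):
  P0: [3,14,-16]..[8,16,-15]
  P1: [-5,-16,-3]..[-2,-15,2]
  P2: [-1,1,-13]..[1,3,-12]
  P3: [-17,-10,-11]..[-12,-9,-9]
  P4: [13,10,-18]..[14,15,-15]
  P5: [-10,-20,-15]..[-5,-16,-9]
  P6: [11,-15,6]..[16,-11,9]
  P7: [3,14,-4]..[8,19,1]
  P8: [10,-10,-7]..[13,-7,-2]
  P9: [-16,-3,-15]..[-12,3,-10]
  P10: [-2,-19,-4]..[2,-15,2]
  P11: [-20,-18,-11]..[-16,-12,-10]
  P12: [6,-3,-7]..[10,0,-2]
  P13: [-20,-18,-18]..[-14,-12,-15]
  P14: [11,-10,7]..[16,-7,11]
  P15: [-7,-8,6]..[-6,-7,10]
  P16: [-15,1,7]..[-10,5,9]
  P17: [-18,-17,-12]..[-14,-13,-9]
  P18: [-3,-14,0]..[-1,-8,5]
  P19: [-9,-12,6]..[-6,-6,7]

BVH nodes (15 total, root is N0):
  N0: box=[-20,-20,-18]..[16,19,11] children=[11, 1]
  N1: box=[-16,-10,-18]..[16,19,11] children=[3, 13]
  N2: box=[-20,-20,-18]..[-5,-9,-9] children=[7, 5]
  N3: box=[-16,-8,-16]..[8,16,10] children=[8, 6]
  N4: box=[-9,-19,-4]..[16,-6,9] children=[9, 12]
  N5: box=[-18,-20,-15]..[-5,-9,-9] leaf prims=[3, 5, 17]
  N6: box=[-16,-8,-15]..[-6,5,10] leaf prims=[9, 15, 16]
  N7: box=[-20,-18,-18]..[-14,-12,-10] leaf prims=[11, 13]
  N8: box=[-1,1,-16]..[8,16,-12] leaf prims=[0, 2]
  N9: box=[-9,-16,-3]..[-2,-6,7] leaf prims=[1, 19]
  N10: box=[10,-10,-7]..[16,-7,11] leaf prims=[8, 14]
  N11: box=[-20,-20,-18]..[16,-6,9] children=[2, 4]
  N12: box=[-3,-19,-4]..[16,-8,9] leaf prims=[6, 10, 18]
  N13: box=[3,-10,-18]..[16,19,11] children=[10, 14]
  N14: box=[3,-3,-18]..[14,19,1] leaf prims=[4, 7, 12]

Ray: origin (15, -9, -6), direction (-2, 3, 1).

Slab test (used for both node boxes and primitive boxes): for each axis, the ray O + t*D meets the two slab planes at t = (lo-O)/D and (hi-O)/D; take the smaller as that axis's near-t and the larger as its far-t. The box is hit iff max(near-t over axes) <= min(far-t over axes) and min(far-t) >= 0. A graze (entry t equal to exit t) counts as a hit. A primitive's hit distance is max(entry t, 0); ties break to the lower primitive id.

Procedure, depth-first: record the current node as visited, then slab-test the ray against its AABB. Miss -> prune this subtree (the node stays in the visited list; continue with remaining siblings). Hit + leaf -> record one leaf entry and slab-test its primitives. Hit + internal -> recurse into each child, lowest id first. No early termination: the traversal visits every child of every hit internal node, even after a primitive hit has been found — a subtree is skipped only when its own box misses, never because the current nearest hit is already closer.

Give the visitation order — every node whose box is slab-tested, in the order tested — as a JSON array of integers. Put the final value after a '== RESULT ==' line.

Traverse from the root:
N0 x:[-1/2,35/2] y:[-11/3,28/3] z:[-12,17] -> hit [-1/2,28/3], descend [1, 11]
  N1 x:[-1/2,31/2] y:[-1/3,28/3] z:[-12,17] -> hit [-1/3,28/3], descend [3, 13]
    N3 x:[7/2,31/2] y:[1/3,25/3] z:[-10,16] -> hit [7/2,25/3], descend [6, 8]
      N6 x:[21/2,31/2] y:[1/3,14/3] z:[-9,16] -> miss, prune
      N8 x:[7/2,8] y:[10/3,25/3] z:[-10,-6] -> miss, prune
    N13 x:[-1/2,6] y:[-1/3,28/3] z:[-12,17] -> hit [-1/3,6], descend [10, 14]
      N10 x:[-1/2,5/2] y:[-1/3,2/3] z:[-1,17] -> hit [-1/3,2/3] leaf, test {P8(miss), P14(miss)}
      N14 x:[1/2,6] y:[2,28/3] z:[-12,7] -> hit [2,6] leaf, test {P4(miss), P7(miss), P12@t=5/2}
  N11 x:[-1/2,35/2] y:[-11/3,1] z:[-12,15] -> hit [-1/2,1], descend [2, 4]
    N2 x:[10,35/2] y:[-11/3,0] z:[-12,-3] -> miss, prune
    N4 x:[-1/2,12] y:[-10/3,1] z:[2,15] -> miss, prune

order=[0, 1, 3, 6, 8, 13, 10, 14, 11, 2, 4]  |boxes|=11  |leaves|=2  hit=P12

== RESULT ==
[0, 1, 3, 6, 8, 13, 10, 14, 11, 2, 4]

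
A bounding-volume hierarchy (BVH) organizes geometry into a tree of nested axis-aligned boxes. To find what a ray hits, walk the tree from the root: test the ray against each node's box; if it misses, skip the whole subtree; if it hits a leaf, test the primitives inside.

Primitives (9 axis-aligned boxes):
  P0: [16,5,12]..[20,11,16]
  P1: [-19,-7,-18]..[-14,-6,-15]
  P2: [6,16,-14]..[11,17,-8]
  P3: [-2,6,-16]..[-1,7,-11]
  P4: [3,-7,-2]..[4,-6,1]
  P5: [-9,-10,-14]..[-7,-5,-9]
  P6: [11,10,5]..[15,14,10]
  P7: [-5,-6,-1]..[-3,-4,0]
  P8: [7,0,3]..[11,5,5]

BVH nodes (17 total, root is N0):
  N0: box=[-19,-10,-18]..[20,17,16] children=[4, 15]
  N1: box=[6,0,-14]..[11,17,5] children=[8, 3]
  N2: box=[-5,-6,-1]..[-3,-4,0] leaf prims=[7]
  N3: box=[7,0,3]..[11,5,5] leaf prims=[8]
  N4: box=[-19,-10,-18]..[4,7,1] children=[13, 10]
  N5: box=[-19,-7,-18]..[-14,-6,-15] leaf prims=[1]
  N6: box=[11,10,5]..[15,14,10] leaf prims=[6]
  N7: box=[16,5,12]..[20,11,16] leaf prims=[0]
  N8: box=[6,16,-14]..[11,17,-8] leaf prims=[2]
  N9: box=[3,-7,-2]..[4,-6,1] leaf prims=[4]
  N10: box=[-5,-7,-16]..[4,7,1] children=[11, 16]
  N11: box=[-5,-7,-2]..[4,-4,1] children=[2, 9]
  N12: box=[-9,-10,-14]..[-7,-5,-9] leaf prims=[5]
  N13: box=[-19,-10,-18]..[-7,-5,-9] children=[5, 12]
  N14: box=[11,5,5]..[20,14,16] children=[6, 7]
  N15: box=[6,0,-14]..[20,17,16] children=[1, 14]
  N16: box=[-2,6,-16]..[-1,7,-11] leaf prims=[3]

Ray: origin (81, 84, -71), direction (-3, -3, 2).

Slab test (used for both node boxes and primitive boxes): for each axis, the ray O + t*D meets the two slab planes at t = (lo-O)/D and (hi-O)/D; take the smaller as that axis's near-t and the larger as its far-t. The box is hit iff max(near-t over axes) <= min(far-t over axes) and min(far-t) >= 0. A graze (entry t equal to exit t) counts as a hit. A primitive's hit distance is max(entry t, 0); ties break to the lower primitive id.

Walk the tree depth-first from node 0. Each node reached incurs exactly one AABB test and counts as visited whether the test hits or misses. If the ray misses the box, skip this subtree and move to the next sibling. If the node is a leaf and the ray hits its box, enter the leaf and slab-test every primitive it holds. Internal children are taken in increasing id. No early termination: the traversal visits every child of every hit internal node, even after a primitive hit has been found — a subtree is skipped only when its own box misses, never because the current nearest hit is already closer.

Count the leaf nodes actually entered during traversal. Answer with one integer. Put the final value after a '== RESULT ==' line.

Walk:
N0 x:[61/3,100/3] y:[67/3,94/3] z:[53/2,87/2] -> hit [53/2,94/3], descend [4, 15]
  N4 x:[77/3,100/3] y:[77/3,94/3] z:[53/2,36] -> hit [53/2,94/3], descend [10, 13]
    N10 x:[77/3,86/3] y:[77/3,91/3] z:[55/2,36] -> hit [55/2,86/3], descend [11, 16]
      N11 x:[77/3,86/3] y:[88/3,91/3] z:[69/2,36] -> miss, prune
      N16 x:[82/3,83/3] y:[77/3,26] z:[55/2,30] -> miss, prune
    N13 x:[88/3,100/3] y:[89/3,94/3] z:[53/2,31] -> hit [89/3,31], descend [5, 12]
      N5 x:[95/3,100/3] y:[30,91/3] z:[53/2,28] -> miss, prune
      N12 x:[88/3,30] y:[89/3,94/3] z:[57/2,31] -> hit [89/3,30] leaf, test {P5@t=89/3}
  N15 x:[61/3,25] y:[67/3,28] z:[57/2,87/2] -> miss, prune

Summary -> nodes [0, 4, 10, 11, 16, 13, 5, 12, 15]; box-tests=9; leaf-entries=1; first=P5

== RESULT ==
1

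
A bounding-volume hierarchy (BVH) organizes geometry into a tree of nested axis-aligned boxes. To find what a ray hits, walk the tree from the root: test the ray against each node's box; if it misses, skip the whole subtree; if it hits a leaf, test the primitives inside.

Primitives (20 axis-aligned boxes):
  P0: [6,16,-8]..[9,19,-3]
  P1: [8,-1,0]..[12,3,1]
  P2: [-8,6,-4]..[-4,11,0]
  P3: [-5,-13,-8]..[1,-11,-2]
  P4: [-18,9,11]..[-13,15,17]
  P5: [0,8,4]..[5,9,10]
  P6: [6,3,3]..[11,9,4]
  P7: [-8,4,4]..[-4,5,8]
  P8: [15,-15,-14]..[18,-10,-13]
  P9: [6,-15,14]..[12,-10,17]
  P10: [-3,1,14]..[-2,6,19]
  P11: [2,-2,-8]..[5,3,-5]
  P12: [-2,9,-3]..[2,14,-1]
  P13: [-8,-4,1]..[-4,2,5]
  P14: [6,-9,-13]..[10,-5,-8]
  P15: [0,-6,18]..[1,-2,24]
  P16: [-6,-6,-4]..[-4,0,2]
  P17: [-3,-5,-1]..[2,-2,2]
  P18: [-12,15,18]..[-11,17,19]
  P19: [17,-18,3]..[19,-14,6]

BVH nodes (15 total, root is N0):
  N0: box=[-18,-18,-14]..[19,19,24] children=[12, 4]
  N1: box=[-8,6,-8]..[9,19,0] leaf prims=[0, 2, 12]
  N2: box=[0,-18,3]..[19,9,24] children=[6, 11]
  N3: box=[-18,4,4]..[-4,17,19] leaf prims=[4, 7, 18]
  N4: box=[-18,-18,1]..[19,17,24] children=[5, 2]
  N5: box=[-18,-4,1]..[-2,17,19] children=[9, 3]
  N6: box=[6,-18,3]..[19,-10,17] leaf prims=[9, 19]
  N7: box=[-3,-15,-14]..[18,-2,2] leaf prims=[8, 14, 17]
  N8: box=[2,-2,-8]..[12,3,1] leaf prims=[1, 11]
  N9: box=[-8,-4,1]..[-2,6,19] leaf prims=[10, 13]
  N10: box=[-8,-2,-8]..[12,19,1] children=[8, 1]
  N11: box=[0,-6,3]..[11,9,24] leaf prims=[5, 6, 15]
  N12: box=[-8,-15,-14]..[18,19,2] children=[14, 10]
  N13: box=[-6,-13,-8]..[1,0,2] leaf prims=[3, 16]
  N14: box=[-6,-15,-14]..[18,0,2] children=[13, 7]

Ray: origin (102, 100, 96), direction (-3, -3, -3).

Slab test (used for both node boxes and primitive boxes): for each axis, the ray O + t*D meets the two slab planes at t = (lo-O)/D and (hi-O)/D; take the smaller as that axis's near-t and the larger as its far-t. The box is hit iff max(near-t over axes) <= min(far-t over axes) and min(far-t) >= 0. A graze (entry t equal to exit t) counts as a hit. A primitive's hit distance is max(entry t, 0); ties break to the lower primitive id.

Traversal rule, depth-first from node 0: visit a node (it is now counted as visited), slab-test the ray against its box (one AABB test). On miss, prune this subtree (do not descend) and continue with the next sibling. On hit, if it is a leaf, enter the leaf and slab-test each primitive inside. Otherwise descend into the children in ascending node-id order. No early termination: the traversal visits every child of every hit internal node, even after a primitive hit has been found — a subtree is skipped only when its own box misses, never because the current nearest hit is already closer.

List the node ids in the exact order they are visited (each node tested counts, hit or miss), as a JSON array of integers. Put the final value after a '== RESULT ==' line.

Walk:
N0 x:[83/3,40] y:[27,118/3] z:[24,110/3] -> hit [83/3,110/3], descend [4, 12]
  N4 x:[83/3,40] y:[83/3,118/3] z:[24,95/3] -> hit [83/3,95/3], descend [2, 5]
    N2 x:[83/3,34] y:[91/3,118/3] z:[24,31] -> hit [91/3,31], descend [6, 11]
      N6 x:[83/3,32] y:[110/3,118/3] z:[79/3,31] -> miss, prune
      N11 x:[91/3,34] y:[91/3,106/3] z:[24,31] -> hit [91/3,31] leaf, test {P5(miss), P6@t=92/3, P15(miss)}
    N5 x:[104/3,40] y:[83/3,104/3] z:[77/3,95/3] -> miss, prune
  N12 x:[28,110/3] y:[27,115/3] z:[94/3,110/3] -> hit [94/3,110/3], descend [10, 14]
    N10 x:[30,110/3] y:[27,34] z:[95/3,104/3] -> hit [95/3,34], descend [1, 8]
      N1 x:[31,110/3] y:[27,94/3] z:[32,104/3] -> miss, prune
      N8 x:[30,100/3] y:[97/3,34] z:[95/3,104/3] -> hit [97/3,100/3] leaf, test {P1(miss), P11(miss)}
    N14 x:[28,36] y:[100/3,115/3] z:[94/3,110/3] -> hit [100/3,36], descend [7, 13]
      N7 x:[28,35] y:[34,115/3] z:[94/3,110/3] -> hit [34,35] leaf, test {P8(miss), P14(miss), P17(miss)}
      N13 x:[101/3,36] y:[100/3,113/3] z:[94/3,104/3] -> hit [101/3,104/3] leaf, test {P3(miss), P16(miss)}

13 AABB tests over nodes [0, 4, 2, 6, 11, 5, 12, 10, 1, 8, 14, 7, 13]; 4 leaves entered; closest P6.

== RESULT ==
[0, 4, 2, 6, 11, 5, 12, 10, 1, 8, 14, 7, 13]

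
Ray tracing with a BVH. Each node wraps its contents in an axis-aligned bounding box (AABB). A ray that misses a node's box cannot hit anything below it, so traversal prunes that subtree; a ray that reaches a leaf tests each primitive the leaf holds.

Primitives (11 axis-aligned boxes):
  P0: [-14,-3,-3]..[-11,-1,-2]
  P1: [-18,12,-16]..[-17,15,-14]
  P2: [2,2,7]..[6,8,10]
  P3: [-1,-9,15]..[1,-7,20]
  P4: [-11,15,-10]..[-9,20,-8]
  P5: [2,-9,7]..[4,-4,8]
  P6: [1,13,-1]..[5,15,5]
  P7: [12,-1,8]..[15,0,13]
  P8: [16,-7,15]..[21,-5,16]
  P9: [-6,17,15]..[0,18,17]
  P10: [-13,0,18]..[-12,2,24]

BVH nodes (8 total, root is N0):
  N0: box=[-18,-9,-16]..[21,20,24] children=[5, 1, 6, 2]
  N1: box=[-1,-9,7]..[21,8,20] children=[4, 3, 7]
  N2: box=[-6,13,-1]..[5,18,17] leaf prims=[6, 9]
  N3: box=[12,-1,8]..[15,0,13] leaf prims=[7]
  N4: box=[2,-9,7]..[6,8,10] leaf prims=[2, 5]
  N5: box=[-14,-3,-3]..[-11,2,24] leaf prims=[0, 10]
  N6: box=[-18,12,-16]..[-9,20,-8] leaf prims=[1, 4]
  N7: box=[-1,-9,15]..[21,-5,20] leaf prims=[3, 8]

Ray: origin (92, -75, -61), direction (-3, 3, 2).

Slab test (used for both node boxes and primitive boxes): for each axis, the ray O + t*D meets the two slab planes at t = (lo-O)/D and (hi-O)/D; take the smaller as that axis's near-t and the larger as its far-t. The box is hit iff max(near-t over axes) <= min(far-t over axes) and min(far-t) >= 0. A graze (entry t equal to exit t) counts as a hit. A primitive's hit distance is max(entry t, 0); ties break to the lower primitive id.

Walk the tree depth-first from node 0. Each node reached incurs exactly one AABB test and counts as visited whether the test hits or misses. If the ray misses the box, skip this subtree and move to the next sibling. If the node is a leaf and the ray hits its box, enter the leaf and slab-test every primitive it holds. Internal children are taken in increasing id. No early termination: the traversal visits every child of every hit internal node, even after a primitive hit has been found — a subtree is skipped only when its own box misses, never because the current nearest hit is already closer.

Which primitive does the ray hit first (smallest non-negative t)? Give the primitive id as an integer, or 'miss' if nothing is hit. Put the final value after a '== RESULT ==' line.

Trace the traversal:
N0 x:[71/3,110/3] y:[22,95/3] z:[45/2,85/2] -> hit [71/3,95/3], descend [1, 2, 5, 6]
  N1 x:[71/3,31] y:[22,83/3] z:[34,81/2] -> miss, prune
  N2 x:[29,98/3] y:[88/3,31] z:[30,39] -> hit [30,31] leaf, test {P6@t=30, P9(miss)}
  N5 x:[103/3,106/3] y:[24,77/3] z:[29,85/2] -> miss, prune
  N6 x:[101/3,110/3] y:[29,95/3] z:[45/2,53/2] -> miss, prune

5 AABB tests over nodes [0, 1, 2, 5, 6]; 1 leaf entered; closest P6.

== RESULT ==
6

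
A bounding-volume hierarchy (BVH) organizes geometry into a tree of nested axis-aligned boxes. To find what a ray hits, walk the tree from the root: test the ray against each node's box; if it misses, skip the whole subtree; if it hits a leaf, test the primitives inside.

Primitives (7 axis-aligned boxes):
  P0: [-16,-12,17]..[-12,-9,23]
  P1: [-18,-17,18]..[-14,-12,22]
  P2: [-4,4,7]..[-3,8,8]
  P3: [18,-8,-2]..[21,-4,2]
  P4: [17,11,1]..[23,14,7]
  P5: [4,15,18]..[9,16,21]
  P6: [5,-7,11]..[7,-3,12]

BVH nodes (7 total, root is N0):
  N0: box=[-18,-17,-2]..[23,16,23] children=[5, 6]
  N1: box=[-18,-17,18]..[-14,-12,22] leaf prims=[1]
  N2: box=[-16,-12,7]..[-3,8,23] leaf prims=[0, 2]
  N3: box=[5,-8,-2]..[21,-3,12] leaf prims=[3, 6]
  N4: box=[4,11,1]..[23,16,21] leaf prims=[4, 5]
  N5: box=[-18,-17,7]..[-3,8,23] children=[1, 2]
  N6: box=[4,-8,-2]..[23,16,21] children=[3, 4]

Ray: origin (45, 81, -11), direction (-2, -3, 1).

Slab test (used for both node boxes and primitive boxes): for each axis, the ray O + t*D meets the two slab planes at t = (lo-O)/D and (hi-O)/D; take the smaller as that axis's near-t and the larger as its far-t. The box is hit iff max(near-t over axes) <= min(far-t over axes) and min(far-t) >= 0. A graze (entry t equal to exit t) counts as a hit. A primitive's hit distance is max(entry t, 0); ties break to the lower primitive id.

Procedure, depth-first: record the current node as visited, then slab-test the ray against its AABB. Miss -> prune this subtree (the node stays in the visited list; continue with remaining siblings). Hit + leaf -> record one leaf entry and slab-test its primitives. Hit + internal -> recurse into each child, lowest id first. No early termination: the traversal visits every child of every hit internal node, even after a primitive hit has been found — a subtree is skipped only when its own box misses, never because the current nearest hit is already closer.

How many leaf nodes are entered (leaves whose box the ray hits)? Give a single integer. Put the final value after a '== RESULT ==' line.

Trace the traversal:
N0 x:[11,63/2] y:[65/3,98/3] z:[9,34] -> hit [65/3,63/2], descend [5, 6]
  N5 x:[24,63/2] y:[73/3,98/3] z:[18,34] -> hit [73/3,63/2], descend [1, 2]
    N1 x:[59/2,63/2] y:[31,98/3] z:[29,33] -> hit [31,63/2] leaf, test {P1@t=31}
    N2 x:[24,61/2] y:[73/3,31] z:[18,34] -> hit [73/3,61/2] leaf, test {P0@t=30, P2(miss)}
  N6 x:[11,41/2] y:[65/3,89/3] z:[9,32] -> miss, prune

order=[0, 5, 1, 2, 6]  |boxes|=5  |leaves|=2  hit=P0

== RESULT ==
2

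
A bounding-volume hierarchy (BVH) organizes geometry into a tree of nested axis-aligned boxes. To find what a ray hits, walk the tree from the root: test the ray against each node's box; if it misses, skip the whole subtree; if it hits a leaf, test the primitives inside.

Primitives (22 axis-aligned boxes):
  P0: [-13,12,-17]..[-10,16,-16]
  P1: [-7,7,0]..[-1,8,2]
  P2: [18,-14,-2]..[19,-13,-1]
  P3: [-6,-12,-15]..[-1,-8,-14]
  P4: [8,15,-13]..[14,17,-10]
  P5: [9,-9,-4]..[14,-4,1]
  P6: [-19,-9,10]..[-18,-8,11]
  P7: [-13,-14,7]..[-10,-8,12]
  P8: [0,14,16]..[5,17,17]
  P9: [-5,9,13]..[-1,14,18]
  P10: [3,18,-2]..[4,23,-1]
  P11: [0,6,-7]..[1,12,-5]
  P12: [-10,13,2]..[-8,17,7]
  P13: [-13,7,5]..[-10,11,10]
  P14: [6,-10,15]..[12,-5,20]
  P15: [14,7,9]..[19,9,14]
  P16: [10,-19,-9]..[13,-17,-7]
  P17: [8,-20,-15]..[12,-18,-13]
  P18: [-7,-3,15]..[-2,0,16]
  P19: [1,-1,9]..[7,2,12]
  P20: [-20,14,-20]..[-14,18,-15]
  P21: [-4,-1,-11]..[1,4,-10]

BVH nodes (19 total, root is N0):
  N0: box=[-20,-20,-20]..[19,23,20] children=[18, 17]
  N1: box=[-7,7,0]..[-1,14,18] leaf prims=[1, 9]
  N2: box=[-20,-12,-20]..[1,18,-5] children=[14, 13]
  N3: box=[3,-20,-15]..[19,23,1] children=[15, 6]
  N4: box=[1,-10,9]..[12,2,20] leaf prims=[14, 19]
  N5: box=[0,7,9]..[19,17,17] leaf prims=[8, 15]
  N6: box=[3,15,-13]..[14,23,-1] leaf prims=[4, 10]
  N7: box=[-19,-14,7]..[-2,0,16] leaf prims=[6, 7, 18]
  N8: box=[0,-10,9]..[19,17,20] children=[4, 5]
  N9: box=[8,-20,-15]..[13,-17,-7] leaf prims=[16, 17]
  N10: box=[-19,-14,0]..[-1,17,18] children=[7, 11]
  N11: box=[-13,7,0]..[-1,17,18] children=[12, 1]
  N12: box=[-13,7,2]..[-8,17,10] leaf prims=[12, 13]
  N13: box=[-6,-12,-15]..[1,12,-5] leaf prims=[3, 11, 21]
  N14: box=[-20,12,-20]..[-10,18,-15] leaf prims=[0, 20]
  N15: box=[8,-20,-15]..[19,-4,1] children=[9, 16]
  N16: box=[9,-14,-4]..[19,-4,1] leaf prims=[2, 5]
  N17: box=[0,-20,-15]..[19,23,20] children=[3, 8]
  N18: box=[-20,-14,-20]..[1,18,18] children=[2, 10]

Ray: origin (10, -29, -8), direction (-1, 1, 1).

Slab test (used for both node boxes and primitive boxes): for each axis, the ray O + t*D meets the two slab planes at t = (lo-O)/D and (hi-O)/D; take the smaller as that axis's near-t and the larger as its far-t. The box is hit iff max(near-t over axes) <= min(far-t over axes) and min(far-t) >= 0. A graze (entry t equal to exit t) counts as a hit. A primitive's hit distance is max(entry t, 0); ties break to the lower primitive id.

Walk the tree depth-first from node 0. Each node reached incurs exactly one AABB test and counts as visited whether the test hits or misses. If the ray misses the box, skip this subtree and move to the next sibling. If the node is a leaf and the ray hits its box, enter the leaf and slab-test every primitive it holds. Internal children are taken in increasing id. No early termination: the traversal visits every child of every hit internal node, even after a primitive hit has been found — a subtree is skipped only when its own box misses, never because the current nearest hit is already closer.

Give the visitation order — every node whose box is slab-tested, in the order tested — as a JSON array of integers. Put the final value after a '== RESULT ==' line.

Walk:
N0 x:[-9,30] y:[9,52] z:[-12,28] -> hit [9,28], descend [17, 18]
  N17 x:[-9,10] y:[9,52] z:[-7,28] -> hit [9,10], descend [3, 8]
    N3 x:[-9,7] y:[9,52] z:[-7,9] -> miss, prune
    N8 x:[-9,10] y:[19,46] z:[17,28] -> miss, prune
  N18 x:[9,30] y:[15,47] z:[-12,26] -> hit [15,26], descend [2, 10]
    N2 x:[9,30] y:[17,47] z:[-12,3] -> miss, prune
    N10 x:[11,29] y:[15,46] z:[8,26] -> hit [15,26], descend [7, 11]
      N7 x:[12,29] y:[15,29] z:[15,24] -> hit [15,24] leaf, test {P6(miss), P7@t=20, P18(miss)}
      N11 x:[11,23] y:[36,46] z:[8,26] -> miss, prune

order=[0, 17, 3, 8, 18, 2, 10, 7, 11]  |boxes|=9  |leaves|=1  hit=P7

== RESULT ==
[0, 17, 3, 8, 18, 2, 10, 7, 11]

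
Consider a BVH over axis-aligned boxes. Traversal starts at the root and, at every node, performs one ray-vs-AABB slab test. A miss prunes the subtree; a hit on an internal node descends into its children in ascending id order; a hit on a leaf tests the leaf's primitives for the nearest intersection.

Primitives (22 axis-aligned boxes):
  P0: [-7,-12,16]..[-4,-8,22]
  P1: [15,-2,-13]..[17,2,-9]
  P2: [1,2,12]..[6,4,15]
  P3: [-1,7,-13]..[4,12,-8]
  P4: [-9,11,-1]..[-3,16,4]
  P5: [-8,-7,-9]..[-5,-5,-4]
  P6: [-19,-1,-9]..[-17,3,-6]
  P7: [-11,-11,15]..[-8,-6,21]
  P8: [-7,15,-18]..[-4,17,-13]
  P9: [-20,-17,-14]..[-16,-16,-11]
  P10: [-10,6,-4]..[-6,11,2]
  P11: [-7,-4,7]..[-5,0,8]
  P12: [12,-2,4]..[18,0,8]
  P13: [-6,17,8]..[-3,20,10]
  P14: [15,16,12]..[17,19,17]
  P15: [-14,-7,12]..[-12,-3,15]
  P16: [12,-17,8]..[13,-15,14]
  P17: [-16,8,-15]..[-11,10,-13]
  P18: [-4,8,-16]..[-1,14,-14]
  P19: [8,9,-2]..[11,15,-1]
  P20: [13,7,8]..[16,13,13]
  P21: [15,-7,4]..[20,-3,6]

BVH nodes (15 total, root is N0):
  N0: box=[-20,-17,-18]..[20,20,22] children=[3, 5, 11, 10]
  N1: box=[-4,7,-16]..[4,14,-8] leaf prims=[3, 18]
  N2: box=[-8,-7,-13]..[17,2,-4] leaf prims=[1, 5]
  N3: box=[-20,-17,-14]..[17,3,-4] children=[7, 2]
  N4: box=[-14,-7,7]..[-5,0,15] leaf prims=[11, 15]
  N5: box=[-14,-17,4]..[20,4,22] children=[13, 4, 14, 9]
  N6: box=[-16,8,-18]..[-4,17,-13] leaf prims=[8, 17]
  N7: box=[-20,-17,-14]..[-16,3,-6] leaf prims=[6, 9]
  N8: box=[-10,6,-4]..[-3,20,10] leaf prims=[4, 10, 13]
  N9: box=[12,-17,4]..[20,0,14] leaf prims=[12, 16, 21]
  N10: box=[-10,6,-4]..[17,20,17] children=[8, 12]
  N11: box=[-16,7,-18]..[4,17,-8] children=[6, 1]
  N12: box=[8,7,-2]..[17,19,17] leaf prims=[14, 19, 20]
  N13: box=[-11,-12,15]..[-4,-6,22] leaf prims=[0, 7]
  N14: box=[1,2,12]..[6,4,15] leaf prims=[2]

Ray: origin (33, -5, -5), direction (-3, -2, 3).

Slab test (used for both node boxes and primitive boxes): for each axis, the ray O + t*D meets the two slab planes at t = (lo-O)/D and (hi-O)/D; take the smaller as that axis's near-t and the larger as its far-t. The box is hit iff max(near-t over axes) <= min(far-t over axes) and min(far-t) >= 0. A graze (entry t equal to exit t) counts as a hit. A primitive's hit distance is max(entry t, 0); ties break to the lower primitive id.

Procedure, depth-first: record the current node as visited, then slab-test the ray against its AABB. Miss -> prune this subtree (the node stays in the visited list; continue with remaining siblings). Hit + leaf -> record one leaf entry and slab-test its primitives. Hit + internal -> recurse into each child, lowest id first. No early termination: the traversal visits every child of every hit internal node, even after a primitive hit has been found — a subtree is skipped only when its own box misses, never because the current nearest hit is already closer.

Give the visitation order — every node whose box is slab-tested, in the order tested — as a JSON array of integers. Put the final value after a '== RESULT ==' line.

Walk:
N0 x:[13/3,53/3] y:[-25/2,6] z:[-13/3,9] -> hit [13/3,6], descend [3, 5, 10, 11]
  N3 x:[16/3,53/3] y:[-4,6] z:[-3,1/3] -> miss, prune
  N5 x:[13/3,47/3] y:[-9/2,6] z:[3,9] -> hit [13/3,6], descend [4, 9, 13, 14]
    N4 x:[38/3,47/3] y:[-5/2,1] z:[4,20/3] -> miss, prune
    N9 x:[13/3,7] y:[-5/2,6] z:[3,19/3] -> hit [13/3,6] leaf, test {P12(miss), P16(miss), P21(miss)}
    N13 x:[37/3,44/3] y:[1/2,7/2] z:[20/3,9] -> miss, prune
    N14 x:[9,32/3] y:[-9/2,-7/2] z:[17/3,20/3] -> miss, prune
  N10 x:[16/3,43/3] y:[-25/2,-11/2] z:[1/3,22/3] -> miss, prune
  N11 x:[29/3,49/3] y:[-11,-6] z:[-13/3,-1] -> miss, prune

order=[0, 3, 5, 4, 9, 13, 14, 10, 11]  |boxes|=9  |leaves|=1  hit=miss

== RESULT ==
[0, 3, 5, 4, 9, 13, 14, 10, 11]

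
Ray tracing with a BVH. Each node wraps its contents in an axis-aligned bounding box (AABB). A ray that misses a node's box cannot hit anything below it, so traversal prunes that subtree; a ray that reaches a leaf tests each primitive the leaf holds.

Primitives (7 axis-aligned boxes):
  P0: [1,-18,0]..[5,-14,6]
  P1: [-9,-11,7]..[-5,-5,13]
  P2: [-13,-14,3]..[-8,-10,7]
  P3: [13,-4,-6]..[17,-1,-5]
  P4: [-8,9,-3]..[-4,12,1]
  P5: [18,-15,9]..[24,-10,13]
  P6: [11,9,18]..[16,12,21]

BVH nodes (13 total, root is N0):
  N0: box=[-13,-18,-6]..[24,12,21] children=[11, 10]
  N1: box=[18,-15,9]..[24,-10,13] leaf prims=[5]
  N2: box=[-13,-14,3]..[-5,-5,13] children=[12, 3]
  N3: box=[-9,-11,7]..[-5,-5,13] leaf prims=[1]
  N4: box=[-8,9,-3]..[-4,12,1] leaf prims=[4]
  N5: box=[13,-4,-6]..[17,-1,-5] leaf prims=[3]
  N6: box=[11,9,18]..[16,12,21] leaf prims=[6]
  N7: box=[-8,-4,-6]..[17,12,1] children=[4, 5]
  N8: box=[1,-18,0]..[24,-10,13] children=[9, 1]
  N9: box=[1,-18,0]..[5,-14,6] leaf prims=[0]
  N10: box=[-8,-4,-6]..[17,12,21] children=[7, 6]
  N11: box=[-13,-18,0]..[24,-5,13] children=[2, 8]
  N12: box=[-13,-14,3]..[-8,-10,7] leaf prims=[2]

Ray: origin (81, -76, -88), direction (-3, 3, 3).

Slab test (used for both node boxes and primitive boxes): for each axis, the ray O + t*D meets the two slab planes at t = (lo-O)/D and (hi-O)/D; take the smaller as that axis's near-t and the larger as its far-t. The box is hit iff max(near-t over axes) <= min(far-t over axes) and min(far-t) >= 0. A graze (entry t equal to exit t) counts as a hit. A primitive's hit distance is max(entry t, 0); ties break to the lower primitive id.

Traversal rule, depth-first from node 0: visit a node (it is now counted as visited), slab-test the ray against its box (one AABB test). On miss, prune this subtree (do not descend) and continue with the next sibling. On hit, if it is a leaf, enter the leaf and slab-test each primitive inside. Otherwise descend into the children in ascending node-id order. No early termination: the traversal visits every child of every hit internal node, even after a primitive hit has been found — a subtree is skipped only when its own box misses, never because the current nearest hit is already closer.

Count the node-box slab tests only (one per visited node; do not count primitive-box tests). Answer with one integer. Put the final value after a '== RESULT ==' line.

Traverse from the root:
N0 x:[19,94/3] y:[58/3,88/3] z:[82/3,109/3] -> hit [82/3,88/3], descend [10, 11]
  N10 x:[64/3,89/3] y:[24,88/3] z:[82/3,109/3] -> hit [82/3,88/3], descend [6, 7]
    N6 x:[65/3,70/3] y:[85/3,88/3] z:[106/3,109/3] -> miss, prune
    N7 x:[64/3,89/3] y:[24,88/3] z:[82/3,89/3] -> hit [82/3,88/3], descend [4, 5]
      N4 x:[85/3,89/3] y:[85/3,88/3] z:[85/3,89/3] -> hit [85/3,88/3] leaf, test {P4@t=85/3}
      N5 x:[64/3,68/3] y:[24,25] z:[82/3,83/3] -> miss, prune
  N11 x:[19,94/3] y:[58/3,71/3] z:[88/3,101/3] -> miss, prune

Summary -> nodes [0, 10, 6, 7, 4, 5, 11]; box-tests=7; leaf-entries=1; first=P4

== RESULT ==
7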